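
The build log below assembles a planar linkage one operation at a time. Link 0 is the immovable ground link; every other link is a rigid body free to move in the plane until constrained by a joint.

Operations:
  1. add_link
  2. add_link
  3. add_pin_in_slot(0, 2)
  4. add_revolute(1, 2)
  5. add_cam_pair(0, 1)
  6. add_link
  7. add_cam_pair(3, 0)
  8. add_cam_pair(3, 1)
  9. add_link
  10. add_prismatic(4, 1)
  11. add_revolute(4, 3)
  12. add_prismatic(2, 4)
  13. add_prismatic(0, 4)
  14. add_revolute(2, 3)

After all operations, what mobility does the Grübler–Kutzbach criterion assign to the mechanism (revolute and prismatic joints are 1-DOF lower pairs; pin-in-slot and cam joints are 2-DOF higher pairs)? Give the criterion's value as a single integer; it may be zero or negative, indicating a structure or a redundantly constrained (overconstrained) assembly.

(L,J1,J2)=(1,0,0); link0 fixed
link1: (2,0,0)
link2: (3,0,0)
PS 0-2 [J2]: (3,0,1)
R 1-2 [J1]: (3,1,1)
C 0-1 [J2]: (3,1,2)
link3: (4,1,2)
C 3-0 [J2]: (4,1,3)
C 3-1 [J2]: (4,1,4)
link4: (5,1,4)
P 4-1 [J1]: (5,2,4)
R 4-3 [J1]: (5,3,4)
P 2-4 [J1]: (5,4,4)
P 0-4 [J1]: (5,5,4)
R 2-3 [J1]: (5,6,4)
Grübler: 3·4 − 2·6 − 4 = -4

M = -4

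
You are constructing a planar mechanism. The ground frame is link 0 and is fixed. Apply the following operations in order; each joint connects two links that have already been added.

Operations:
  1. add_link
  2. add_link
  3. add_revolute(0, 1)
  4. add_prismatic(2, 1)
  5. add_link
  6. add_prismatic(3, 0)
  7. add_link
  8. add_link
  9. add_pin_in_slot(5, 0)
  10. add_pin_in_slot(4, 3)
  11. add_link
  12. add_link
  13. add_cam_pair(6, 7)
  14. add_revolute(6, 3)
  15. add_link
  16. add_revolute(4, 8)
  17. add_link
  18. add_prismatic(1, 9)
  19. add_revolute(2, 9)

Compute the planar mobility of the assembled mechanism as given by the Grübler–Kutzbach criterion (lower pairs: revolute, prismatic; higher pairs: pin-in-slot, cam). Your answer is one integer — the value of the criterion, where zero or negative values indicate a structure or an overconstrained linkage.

M = 10

(L,J1,J2)=(1,0,0); link0 fixed
link1: (2,0,0)
link2: (3,0,0)
R 0-1 [J1]: (3,1,0)
P 2-1 [J1]: (3,2,0)
link3: (4,2,0)
P 3-0 [J1]: (4,3,0)
link4: (5,3,0)
link5: (6,3,0)
PS 5-0 [J2]: (6,3,1)
PS 4-3 [J2]: (6,3,2)
link6: (7,3,2)
link7: (8,3,2)
C 6-7 [J2]: (8,3,3)
R 6-3 [J1]: (8,4,3)
link8: (9,4,3)
R 4-8 [J1]: (9,5,3)
link9: (10,5,3)
P 1-9 [J1]: (10,6,3)
R 2-9 [J1]: (10,7,3)
Grübler: 3·9 − 2·7 − 3 = 10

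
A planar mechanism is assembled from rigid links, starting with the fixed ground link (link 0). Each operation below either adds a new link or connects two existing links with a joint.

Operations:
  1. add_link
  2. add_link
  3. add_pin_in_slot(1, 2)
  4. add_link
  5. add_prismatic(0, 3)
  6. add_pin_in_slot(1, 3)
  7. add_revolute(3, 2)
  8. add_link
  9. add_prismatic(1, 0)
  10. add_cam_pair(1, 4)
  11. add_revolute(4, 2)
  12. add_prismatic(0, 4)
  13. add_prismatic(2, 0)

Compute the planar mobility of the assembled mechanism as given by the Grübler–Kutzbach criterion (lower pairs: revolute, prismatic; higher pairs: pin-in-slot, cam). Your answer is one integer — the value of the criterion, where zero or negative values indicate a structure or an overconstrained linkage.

L=1 J1=0 J2=0
add link → L=2 J1=0 J2=0
add link → L=3 J1=0 J2=0
PS@1,2 dof=2 J2 → L=3 J1=0 J2=1
add link → L=4 J1=0 J2=1
P@0,3 dof=1 J1 → L=4 J1=1 J2=1
PS@1,3 dof=2 J2 → L=4 J1=1 J2=2
R@3,2 dof=1 J1 → L=4 J1=2 J2=2
add link → L=5 J1=2 J2=2
P@1,0 dof=1 J1 → L=5 J1=3 J2=2
C@1,4 dof=2 J2 → L=5 J1=3 J2=3
R@4,2 dof=1 J1 → L=5 J1=4 J2=3
P@0,4 dof=1 J1 → L=5 J1=5 J2=3
P@2,0 dof=1 J1 → L=5 J1=6 J2=3
M=3(L−1)−2J1−J2=3·4−2·6−3=-3

M = -3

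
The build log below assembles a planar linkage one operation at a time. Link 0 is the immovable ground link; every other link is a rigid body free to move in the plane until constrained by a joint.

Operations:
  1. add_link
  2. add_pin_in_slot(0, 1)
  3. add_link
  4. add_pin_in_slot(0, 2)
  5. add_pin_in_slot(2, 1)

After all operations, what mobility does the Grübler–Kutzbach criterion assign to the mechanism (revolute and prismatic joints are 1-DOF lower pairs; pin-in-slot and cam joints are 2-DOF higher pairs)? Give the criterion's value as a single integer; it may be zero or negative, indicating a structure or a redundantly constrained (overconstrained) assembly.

[1;0;0] (link 0 is ground)
L+ [2;0;0]
PS(0,1)∈J2 [2;0;1]
L+ [3;0;1]
PS(0,2)∈J2 [3;0;2]
PS(2,1)∈J2 [3;0;3]
mobility = 6 − 0 − 3 = 3

M = 3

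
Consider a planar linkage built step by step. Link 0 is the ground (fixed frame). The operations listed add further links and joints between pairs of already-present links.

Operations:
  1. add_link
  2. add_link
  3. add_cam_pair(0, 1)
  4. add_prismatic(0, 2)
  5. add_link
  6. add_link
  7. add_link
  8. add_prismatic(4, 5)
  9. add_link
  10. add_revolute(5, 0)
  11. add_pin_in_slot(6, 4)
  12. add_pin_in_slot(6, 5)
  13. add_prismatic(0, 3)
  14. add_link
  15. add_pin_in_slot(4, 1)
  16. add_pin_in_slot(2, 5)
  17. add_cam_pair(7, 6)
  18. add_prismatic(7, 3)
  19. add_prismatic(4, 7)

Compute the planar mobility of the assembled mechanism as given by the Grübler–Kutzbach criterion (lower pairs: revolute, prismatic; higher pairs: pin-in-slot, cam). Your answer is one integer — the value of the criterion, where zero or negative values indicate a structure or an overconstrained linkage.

ground; <1,0,0>
#1 <2,0,0>
#2 <3,0,0>
C:0↔1 J2 <3,0,1>
P:0↔2 J1 <3,1,1>
#3 <4,1,1>
#4 <5,1,1>
#5 <6,1,1>
P:4↔5 J1 <6,2,1>
#6 <7,2,1>
R:5↔0 J1 <7,3,1>
PS:6↔4 J2 <7,3,2>
PS:6↔5 J2 <7,3,3>
P:0↔3 J1 <7,4,3>
#7 <8,4,3>
PS:4↔1 J2 <8,4,4>
PS:2↔5 J2 <8,4,5>
C:7↔6 J2 <8,4,6>
P:7↔3 J1 <8,5,6>
P:4↔7 J1 <8,6,6>
3×7 − 2×6 − 1×6 = 3

M = 3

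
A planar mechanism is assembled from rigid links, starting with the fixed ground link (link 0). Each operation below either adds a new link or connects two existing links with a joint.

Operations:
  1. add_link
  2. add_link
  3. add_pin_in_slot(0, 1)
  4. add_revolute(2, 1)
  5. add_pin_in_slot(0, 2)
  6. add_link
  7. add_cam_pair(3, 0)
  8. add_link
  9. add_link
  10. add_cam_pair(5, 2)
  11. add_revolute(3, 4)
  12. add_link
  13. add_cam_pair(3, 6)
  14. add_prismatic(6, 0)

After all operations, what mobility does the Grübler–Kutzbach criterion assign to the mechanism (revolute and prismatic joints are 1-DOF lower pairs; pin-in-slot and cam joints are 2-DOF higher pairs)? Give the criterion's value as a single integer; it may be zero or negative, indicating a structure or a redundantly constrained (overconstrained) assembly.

M = 7

[1;0;0] (link 0 is ground)
L+ [2;0;0]
L+ [3;0;0]
PS(0,1)∈J2 [3;0;1]
R(2,1)∈J1 [3;1;1]
PS(0,2)∈J2 [3;1;2]
L+ [4;1;2]
C(3,0)∈J2 [4;1;3]
L+ [5;1;3]
L+ [6;1;3]
C(5,2)∈J2 [6;1;4]
R(3,4)∈J1 [6;2;4]
L+ [7;2;4]
C(3,6)∈J2 [7;2;5]
P(6,0)∈J1 [7;3;5]
mobility = 18 − 6 − 5 = 7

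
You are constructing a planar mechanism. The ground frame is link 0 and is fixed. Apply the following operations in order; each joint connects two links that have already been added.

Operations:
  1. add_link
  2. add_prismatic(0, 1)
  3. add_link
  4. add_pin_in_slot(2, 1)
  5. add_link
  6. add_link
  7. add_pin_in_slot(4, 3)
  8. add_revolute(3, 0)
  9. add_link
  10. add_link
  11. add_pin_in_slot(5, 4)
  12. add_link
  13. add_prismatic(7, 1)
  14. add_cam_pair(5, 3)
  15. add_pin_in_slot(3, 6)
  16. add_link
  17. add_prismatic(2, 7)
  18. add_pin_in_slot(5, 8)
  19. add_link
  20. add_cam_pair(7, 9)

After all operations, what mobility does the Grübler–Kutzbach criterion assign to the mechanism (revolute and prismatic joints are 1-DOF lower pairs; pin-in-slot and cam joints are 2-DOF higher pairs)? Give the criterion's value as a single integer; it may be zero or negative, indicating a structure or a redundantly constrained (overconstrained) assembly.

M = 12

L=1 J1=0 J2=0
add link → L=2 J1=0 J2=0
P@0,1 dof=1 J1 → L=2 J1=1 J2=0
add link → L=3 J1=1 J2=0
PS@2,1 dof=2 J2 → L=3 J1=1 J2=1
add link → L=4 J1=1 J2=1
add link → L=5 J1=1 J2=1
PS@4,3 dof=2 J2 → L=5 J1=1 J2=2
R@3,0 dof=1 J1 → L=5 J1=2 J2=2
add link → L=6 J1=2 J2=2
add link → L=7 J1=2 J2=2
PS@5,4 dof=2 J2 → L=7 J1=2 J2=3
add link → L=8 J1=2 J2=3
P@7,1 dof=1 J1 → L=8 J1=3 J2=3
C@5,3 dof=2 J2 → L=8 J1=3 J2=4
PS@3,6 dof=2 J2 → L=8 J1=3 J2=5
add link → L=9 J1=3 J2=5
P@2,7 dof=1 J1 → L=9 J1=4 J2=5
PS@5,8 dof=2 J2 → L=9 J1=4 J2=6
add link → L=10 J1=4 J2=6
C@7,9 dof=2 J2 → L=10 J1=4 J2=7
M=3(L−1)−2J1−J2=3·9−2·4−7=12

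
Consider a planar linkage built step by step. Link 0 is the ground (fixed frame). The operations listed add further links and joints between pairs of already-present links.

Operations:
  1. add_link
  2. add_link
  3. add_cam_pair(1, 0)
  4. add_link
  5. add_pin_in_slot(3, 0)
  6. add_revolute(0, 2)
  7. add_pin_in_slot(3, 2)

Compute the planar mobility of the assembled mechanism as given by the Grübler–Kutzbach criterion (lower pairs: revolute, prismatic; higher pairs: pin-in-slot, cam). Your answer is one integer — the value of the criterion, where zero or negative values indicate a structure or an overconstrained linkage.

[1;0;0] (link 0 is ground)
L+ [2;0;0]
L+ [3;0;0]
C(1,0)∈J2 [3;0;1]
L+ [4;0;1]
PS(3,0)∈J2 [4;0;2]
R(0,2)∈J1 [4;1;2]
PS(3,2)∈J2 [4;1;3]
mobility = 9 − 2 − 3 = 4

M = 4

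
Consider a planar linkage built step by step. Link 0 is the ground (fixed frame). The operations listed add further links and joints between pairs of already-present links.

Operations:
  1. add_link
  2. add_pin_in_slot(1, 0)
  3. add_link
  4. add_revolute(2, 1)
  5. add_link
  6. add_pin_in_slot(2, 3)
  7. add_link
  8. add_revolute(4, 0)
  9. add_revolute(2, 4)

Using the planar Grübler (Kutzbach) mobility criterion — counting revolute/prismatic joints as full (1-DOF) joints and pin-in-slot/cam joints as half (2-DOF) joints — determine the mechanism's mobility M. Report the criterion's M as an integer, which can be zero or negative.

ground; <1,0,0>
#1 <2,0,0>
PS:1↔0 J2 <2,0,1>
#2 <3,0,1>
R:2↔1 J1 <3,1,1>
#3 <4,1,1>
PS:2↔3 J2 <4,1,2>
#4 <5,1,2>
R:4↔0 J1 <5,2,2>
R:2↔4 J1 <5,3,2>
3×4 − 2×3 − 1×2 = 4

M = 4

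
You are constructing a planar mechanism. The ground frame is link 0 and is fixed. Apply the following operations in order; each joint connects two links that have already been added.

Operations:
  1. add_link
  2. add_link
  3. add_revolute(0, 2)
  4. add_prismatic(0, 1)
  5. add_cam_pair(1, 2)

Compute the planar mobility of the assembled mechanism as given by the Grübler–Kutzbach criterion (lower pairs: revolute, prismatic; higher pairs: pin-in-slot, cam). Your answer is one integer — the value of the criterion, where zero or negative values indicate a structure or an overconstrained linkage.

ground; <1,0,0>
#1 <2,0,0>
#2 <3,0,0>
R:0↔2 J1 <3,1,0>
P:0↔1 J1 <3,2,0>
C:1↔2 J2 <3,2,1>
3×2 − 2×2 − 1×1 = 1

M = 1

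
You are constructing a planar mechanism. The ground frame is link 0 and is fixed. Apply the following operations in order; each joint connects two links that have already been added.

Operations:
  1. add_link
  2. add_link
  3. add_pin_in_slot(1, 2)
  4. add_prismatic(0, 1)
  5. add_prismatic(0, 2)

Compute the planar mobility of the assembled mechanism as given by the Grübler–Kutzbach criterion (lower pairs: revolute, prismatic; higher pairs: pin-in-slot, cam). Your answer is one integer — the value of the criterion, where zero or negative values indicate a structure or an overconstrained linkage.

M = 1

(L,J1,J2)=(1,0,0); link0 fixed
link1: (2,0,0)
link2: (3,0,0)
PS 1-2 [J2]: (3,0,1)
P 0-1 [J1]: (3,1,1)
P 0-2 [J1]: (3,2,1)
Grübler: 3·2 − 2·2 − 1 = 1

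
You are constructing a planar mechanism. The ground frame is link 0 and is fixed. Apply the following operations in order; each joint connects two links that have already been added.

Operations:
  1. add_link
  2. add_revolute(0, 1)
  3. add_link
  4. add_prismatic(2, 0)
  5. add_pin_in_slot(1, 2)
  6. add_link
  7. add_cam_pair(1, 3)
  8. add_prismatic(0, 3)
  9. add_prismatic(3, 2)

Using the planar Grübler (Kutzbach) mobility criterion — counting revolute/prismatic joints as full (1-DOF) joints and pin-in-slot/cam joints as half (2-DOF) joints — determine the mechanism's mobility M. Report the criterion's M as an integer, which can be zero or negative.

M = -1

link 0 = ground. State L|J1|J2 = 1|0|0
+link1  2|0|0
R(0,1) f=1→J1  2|1|0
+link2  3|1|0
P(2,0) f=1→J1  3|2|0
PS(1,2) f=2→J2  3|2|1
+link3  4|2|1
C(1,3) f=2→J2  4|2|2
P(0,3) f=1→J1  4|3|2
P(3,2) f=1→J1  4|4|2
M = 3(4−1)−2·4−2 = 9−8−2 = -1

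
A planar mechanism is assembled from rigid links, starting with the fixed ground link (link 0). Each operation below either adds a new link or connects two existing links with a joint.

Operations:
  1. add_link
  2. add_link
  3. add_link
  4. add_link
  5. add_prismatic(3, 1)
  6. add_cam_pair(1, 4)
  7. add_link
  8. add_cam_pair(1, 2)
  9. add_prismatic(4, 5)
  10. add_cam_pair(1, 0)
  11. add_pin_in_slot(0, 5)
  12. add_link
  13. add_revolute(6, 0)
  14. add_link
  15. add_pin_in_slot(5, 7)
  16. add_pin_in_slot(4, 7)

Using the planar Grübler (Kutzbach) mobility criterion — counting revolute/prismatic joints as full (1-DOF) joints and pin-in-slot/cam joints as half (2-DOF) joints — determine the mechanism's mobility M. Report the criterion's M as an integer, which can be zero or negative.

ground; <1,0,0>
#1 <2,0,0>
#2 <3,0,0>
#3 <4,0,0>
#4 <5,0,0>
P:3↔1 J1 <5,1,0>
C:1↔4 J2 <5,1,1>
#5 <6,1,1>
C:1↔2 J2 <6,1,2>
P:4↔5 J1 <6,2,2>
C:1↔0 J2 <6,2,3>
PS:0↔5 J2 <6,2,4>
#6 <7,2,4>
R:6↔0 J1 <7,3,4>
#7 <8,3,4>
PS:5↔7 J2 <8,3,5>
PS:4↔7 J2 <8,3,6>
3×7 − 2×3 − 1×6 = 9

M = 9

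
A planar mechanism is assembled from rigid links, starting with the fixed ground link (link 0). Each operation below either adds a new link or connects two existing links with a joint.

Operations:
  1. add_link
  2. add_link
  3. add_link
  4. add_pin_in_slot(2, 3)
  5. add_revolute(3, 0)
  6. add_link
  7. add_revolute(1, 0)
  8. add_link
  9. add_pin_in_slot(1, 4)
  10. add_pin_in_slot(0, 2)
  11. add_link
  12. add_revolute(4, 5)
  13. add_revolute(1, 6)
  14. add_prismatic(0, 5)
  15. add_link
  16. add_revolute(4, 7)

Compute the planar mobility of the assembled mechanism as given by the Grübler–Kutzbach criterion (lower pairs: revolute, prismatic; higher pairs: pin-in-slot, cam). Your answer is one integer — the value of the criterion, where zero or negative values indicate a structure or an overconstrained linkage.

L=1 J1=0 J2=0
add link → L=2 J1=0 J2=0
add link → L=3 J1=0 J2=0
add link → L=4 J1=0 J2=0
PS@2,3 dof=2 J2 → L=4 J1=0 J2=1
R@3,0 dof=1 J1 → L=4 J1=1 J2=1
add link → L=5 J1=1 J2=1
R@1,0 dof=1 J1 → L=5 J1=2 J2=1
add link → L=6 J1=2 J2=1
PS@1,4 dof=2 J2 → L=6 J1=2 J2=2
PS@0,2 dof=2 J2 → L=6 J1=2 J2=3
add link → L=7 J1=2 J2=3
R@4,5 dof=1 J1 → L=7 J1=3 J2=3
R@1,6 dof=1 J1 → L=7 J1=4 J2=3
P@0,5 dof=1 J1 → L=7 J1=5 J2=3
add link → L=8 J1=5 J2=3
R@4,7 dof=1 J1 → L=8 J1=6 J2=3
M=3(L−1)−2J1−J2=3·7−2·6−3=6

M = 6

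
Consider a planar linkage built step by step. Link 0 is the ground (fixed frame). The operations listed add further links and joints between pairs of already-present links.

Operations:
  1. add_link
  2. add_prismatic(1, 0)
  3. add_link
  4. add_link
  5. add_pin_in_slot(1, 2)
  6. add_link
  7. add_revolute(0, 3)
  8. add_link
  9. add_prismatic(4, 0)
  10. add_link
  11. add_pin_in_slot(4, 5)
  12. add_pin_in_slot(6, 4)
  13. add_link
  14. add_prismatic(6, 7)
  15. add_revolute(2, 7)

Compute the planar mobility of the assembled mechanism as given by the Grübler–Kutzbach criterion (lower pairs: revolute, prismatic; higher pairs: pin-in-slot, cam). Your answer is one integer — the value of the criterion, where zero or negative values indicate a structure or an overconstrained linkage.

M = 8

ground; <1,0,0>
#1 <2,0,0>
P:1↔0 J1 <2,1,0>
#2 <3,1,0>
#3 <4,1,0>
PS:1↔2 J2 <4,1,1>
#4 <5,1,1>
R:0↔3 J1 <5,2,1>
#5 <6,2,1>
P:4↔0 J1 <6,3,1>
#6 <7,3,1>
PS:4↔5 J2 <7,3,2>
PS:6↔4 J2 <7,3,3>
#7 <8,3,3>
P:6↔7 J1 <8,4,3>
R:2↔7 J1 <8,5,3>
3×7 − 2×5 − 1×3 = 8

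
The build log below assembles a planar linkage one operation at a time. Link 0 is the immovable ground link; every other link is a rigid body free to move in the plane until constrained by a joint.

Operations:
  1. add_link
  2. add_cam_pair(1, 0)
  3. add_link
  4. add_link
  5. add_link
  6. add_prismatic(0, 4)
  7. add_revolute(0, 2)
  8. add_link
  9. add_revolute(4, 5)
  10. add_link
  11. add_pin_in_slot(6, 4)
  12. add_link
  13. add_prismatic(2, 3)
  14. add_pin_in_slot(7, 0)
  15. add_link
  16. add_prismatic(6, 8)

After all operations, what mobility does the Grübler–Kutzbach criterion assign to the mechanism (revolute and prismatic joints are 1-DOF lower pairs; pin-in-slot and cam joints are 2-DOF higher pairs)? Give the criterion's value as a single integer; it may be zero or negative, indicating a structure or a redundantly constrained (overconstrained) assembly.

M = 11

L=1 J1=0 J2=0
add link → L=2 J1=0 J2=0
C@1,0 dof=2 J2 → L=2 J1=0 J2=1
add link → L=3 J1=0 J2=1
add link → L=4 J1=0 J2=1
add link → L=5 J1=0 J2=1
P@0,4 dof=1 J1 → L=5 J1=1 J2=1
R@0,2 dof=1 J1 → L=5 J1=2 J2=1
add link → L=6 J1=2 J2=1
R@4,5 dof=1 J1 → L=6 J1=3 J2=1
add link → L=7 J1=3 J2=1
PS@6,4 dof=2 J2 → L=7 J1=3 J2=2
add link → L=8 J1=3 J2=2
P@2,3 dof=1 J1 → L=8 J1=4 J2=2
PS@7,0 dof=2 J2 → L=8 J1=4 J2=3
add link → L=9 J1=4 J2=3
P@6,8 dof=1 J1 → L=9 J1=5 J2=3
M=3(L−1)−2J1−J2=3·8−2·5−3=11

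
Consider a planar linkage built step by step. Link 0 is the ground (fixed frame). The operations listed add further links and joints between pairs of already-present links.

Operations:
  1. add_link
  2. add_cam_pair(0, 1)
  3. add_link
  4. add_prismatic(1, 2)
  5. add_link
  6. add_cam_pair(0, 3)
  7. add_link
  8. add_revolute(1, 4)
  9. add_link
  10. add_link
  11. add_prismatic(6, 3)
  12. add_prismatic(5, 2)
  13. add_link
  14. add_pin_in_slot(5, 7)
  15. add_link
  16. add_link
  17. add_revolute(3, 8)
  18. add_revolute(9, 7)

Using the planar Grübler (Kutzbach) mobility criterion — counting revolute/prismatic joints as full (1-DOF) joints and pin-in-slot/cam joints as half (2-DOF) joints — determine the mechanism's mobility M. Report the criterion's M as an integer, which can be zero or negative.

M = 12

link 0 = ground. State L|J1|J2 = 1|0|0
+link1  2|0|0
C(0,1) f=2→J2  2|0|1
+link2  3|0|1
P(1,2) f=1→J1  3|1|1
+link3  4|1|1
C(0,3) f=2→J2  4|1|2
+link4  5|1|2
R(1,4) f=1→J1  5|2|2
+link5  6|2|2
+link6  7|2|2
P(6,3) f=1→J1  7|3|2
P(5,2) f=1→J1  7|4|2
+link7  8|4|2
PS(5,7) f=2→J2  8|4|3
+link8  9|4|3
+link9  10|4|3
R(3,8) f=1→J1  10|5|3
R(9,7) f=1→J1  10|6|3
M = 3(10−1)−2·6−3 = 27−12−3 = 12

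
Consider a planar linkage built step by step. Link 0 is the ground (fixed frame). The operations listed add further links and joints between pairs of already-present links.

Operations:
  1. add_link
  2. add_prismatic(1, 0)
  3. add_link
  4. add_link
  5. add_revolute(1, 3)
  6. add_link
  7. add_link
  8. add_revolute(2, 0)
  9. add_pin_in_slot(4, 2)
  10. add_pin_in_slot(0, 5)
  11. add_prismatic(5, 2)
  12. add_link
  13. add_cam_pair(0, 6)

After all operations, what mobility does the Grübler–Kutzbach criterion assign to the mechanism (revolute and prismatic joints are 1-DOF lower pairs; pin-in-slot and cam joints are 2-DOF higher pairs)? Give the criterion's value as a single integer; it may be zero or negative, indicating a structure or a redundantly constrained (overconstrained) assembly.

[1;0;0] (link 0 is ground)
L+ [2;0;0]
P(1,0)∈J1 [2;1;0]
L+ [3;1;0]
L+ [4;1;0]
R(1,3)∈J1 [4;2;0]
L+ [5;2;0]
L+ [6;2;0]
R(2,0)∈J1 [6;3;0]
PS(4,2)∈J2 [6;3;1]
PS(0,5)∈J2 [6;3;2]
P(5,2)∈J1 [6;4;2]
L+ [7;4;2]
C(0,6)∈J2 [7;4;3]
mobility = 18 − 8 − 3 = 7

M = 7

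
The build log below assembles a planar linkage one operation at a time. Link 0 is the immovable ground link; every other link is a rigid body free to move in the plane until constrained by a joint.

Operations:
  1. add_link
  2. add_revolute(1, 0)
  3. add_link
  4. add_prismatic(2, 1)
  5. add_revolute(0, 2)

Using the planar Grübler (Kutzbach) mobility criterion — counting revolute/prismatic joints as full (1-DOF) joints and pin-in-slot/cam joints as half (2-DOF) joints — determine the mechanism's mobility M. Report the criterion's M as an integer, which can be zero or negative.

M = 0

(L,J1,J2)=(1,0,0); link0 fixed
link1: (2,0,0)
R 1-0 [J1]: (2,1,0)
link2: (3,1,0)
P 2-1 [J1]: (3,2,0)
R 0-2 [J1]: (3,3,0)
Grübler: 3·2 − 2·3 − 0 = 0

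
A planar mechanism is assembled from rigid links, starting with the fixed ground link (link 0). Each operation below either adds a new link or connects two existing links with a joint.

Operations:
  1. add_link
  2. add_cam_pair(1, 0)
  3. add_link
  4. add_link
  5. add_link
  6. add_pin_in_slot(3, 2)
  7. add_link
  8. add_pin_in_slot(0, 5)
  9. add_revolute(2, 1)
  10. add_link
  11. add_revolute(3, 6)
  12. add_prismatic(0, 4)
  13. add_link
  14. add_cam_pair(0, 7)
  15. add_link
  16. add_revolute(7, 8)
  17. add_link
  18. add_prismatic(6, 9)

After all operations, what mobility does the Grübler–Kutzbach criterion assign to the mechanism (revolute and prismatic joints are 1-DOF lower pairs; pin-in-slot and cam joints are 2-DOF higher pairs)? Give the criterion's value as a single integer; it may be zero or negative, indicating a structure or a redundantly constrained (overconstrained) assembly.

(L,J1,J2)=(1,0,0); link0 fixed
link1: (2,0,0)
C 1-0 [J2]: (2,0,1)
link2: (3,0,1)
link3: (4,0,1)
link4: (5,0,1)
PS 3-2 [J2]: (5,0,2)
link5: (6,0,2)
PS 0-5 [J2]: (6,0,3)
R 2-1 [J1]: (6,1,3)
link6: (7,1,3)
R 3-6 [J1]: (7,2,3)
P 0-4 [J1]: (7,3,3)
link7: (8,3,3)
C 0-7 [J2]: (8,3,4)
link8: (9,3,4)
R 7-8 [J1]: (9,4,4)
link9: (10,4,4)
P 6-9 [J1]: (10,5,4)
Grübler: 3·9 − 2·5 − 4 = 13

M = 13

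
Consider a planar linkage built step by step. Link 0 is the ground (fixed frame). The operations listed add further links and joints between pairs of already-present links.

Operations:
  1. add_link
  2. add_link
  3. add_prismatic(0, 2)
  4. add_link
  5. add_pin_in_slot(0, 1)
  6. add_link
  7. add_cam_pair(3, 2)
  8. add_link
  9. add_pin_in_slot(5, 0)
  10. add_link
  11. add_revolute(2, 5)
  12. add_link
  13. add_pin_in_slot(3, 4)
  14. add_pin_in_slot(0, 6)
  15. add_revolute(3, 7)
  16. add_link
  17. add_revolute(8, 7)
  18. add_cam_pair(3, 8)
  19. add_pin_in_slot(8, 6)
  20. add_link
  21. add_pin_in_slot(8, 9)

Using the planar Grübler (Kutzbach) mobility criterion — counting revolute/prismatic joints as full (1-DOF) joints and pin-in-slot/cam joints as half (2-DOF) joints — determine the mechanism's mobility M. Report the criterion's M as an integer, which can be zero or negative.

M = 11

L=1 J1=0 J2=0
add link → L=2 J1=0 J2=0
add link → L=3 J1=0 J2=0
P@0,2 dof=1 J1 → L=3 J1=1 J2=0
add link → L=4 J1=1 J2=0
PS@0,1 dof=2 J2 → L=4 J1=1 J2=1
add link → L=5 J1=1 J2=1
C@3,2 dof=2 J2 → L=5 J1=1 J2=2
add link → L=6 J1=1 J2=2
PS@5,0 dof=2 J2 → L=6 J1=1 J2=3
add link → L=7 J1=1 J2=3
R@2,5 dof=1 J1 → L=7 J1=2 J2=3
add link → L=8 J1=2 J2=3
PS@3,4 dof=2 J2 → L=8 J1=2 J2=4
PS@0,6 dof=2 J2 → L=8 J1=2 J2=5
R@3,7 dof=1 J1 → L=8 J1=3 J2=5
add link → L=9 J1=3 J2=5
R@8,7 dof=1 J1 → L=9 J1=4 J2=5
C@3,8 dof=2 J2 → L=9 J1=4 J2=6
PS@8,6 dof=2 J2 → L=9 J1=4 J2=7
add link → L=10 J1=4 J2=7
PS@8,9 dof=2 J2 → L=10 J1=4 J2=8
M=3(L−1)−2J1−J2=3·9−2·4−8=11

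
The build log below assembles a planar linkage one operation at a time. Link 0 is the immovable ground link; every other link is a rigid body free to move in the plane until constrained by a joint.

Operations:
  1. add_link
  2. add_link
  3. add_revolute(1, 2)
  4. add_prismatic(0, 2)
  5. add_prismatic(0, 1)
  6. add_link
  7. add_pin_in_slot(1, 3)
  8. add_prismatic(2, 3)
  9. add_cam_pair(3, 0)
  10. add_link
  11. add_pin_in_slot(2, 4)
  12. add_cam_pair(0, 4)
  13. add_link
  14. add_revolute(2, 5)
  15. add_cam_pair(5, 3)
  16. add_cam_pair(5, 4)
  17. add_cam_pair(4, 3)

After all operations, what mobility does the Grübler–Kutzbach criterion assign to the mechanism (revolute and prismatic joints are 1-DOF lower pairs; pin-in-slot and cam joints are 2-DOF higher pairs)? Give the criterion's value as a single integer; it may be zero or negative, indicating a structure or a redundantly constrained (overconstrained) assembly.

M = -2

link 0 = ground. State L|J1|J2 = 1|0|0
+link1  2|0|0
+link2  3|0|0
R(1,2) f=1→J1  3|1|0
P(0,2) f=1→J1  3|2|0
P(0,1) f=1→J1  3|3|0
+link3  4|3|0
PS(1,3) f=2→J2  4|3|1
P(2,3) f=1→J1  4|4|1
C(3,0) f=2→J2  4|4|2
+link4  5|4|2
PS(2,4) f=2→J2  5|4|3
C(0,4) f=2→J2  5|4|4
+link5  6|4|4
R(2,5) f=1→J1  6|5|4
C(5,3) f=2→J2  6|5|5
C(5,4) f=2→J2  6|5|6
C(4,3) f=2→J2  6|5|7
M = 3(6−1)−2·5−7 = 15−10−7 = -2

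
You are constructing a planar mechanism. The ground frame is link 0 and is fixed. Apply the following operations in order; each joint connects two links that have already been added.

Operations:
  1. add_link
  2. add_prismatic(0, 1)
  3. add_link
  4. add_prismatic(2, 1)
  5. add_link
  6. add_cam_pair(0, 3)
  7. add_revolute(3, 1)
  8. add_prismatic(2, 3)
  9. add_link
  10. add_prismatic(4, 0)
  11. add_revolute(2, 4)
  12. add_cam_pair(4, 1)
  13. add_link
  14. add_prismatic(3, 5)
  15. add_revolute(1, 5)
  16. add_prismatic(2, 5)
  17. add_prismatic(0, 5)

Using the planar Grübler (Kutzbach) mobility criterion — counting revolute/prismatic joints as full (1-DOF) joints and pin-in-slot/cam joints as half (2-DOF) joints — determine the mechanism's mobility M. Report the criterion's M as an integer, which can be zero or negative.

[1;0;0] (link 0 is ground)
L+ [2;0;0]
P(0,1)∈J1 [2;1;0]
L+ [3;1;0]
P(2,1)∈J1 [3;2;0]
L+ [4;2;0]
C(0,3)∈J2 [4;2;1]
R(3,1)∈J1 [4;3;1]
P(2,3)∈J1 [4;4;1]
L+ [5;4;1]
P(4,0)∈J1 [5;5;1]
R(2,4)∈J1 [5;6;1]
C(4,1)∈J2 [5;6;2]
L+ [6;6;2]
P(3,5)∈J1 [6;7;2]
R(1,5)∈J1 [6;8;2]
P(2,5)∈J1 [6;9;2]
P(0,5)∈J1 [6;10;2]
mobility = 15 − 20 − 2 = -7

M = -7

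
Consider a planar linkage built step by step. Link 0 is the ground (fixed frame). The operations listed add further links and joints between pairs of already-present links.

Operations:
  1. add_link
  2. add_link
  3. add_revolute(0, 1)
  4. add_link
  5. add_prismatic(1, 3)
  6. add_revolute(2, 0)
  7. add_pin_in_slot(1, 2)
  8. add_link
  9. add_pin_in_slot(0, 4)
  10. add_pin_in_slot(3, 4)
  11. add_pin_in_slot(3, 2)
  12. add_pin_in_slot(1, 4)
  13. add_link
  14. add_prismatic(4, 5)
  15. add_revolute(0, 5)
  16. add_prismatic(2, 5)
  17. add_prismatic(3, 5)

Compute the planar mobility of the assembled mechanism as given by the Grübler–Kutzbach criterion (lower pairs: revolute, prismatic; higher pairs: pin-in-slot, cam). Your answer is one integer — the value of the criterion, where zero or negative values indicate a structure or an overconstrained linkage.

M = -4

[1;0;0] (link 0 is ground)
L+ [2;0;0]
L+ [3;0;0]
R(0,1)∈J1 [3;1;0]
L+ [4;1;0]
P(1,3)∈J1 [4;2;0]
R(2,0)∈J1 [4;3;0]
PS(1,2)∈J2 [4;3;1]
L+ [5;3;1]
PS(0,4)∈J2 [5;3;2]
PS(3,4)∈J2 [5;3;3]
PS(3,2)∈J2 [5;3;4]
PS(1,4)∈J2 [5;3;5]
L+ [6;3;5]
P(4,5)∈J1 [6;4;5]
R(0,5)∈J1 [6;5;5]
P(2,5)∈J1 [6;6;5]
P(3,5)∈J1 [6;7;5]
mobility = 15 − 14 − 5 = -4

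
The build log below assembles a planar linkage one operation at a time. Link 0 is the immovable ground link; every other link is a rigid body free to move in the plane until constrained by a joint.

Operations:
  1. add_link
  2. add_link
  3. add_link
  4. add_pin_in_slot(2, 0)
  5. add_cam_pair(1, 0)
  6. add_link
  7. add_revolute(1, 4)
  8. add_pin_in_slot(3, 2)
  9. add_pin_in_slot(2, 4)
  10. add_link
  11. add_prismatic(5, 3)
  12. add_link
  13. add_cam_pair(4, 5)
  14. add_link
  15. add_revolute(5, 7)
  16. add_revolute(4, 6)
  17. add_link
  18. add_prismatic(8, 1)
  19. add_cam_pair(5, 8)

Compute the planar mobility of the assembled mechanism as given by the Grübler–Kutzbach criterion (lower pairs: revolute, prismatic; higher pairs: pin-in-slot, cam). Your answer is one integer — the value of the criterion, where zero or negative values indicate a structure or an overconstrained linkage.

link 0 = ground. State L|J1|J2 = 1|0|0
+link1  2|0|0
+link2  3|0|0
+link3  4|0|0
PS(2,0) f=2→J2  4|0|1
C(1,0) f=2→J2  4|0|2
+link4  5|0|2
R(1,4) f=1→J1  5|1|2
PS(3,2) f=2→J2  5|1|3
PS(2,4) f=2→J2  5|1|4
+link5  6|1|4
P(5,3) f=1→J1  6|2|4
+link6  7|2|4
C(4,5) f=2→J2  7|2|5
+link7  8|2|5
R(5,7) f=1→J1  8|3|5
R(4,6) f=1→J1  8|4|5
+link8  9|4|5
P(8,1) f=1→J1  9|5|5
C(5,8) f=2→J2  9|5|6
M = 3(9−1)−2·5−6 = 24−10−6 = 8

M = 8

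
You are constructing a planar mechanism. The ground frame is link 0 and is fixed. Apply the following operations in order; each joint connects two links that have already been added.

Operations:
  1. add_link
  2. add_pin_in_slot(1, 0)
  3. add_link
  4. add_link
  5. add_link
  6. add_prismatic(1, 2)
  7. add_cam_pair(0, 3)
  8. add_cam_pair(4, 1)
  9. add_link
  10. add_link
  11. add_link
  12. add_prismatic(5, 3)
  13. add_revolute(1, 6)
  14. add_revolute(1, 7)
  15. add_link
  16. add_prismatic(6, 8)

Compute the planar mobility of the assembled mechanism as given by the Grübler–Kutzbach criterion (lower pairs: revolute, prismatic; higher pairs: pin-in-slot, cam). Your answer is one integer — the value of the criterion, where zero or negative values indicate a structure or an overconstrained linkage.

M = 11

L=1 J1=0 J2=0
add link → L=2 J1=0 J2=0
PS@1,0 dof=2 J2 → L=2 J1=0 J2=1
add link → L=3 J1=0 J2=1
add link → L=4 J1=0 J2=1
add link → L=5 J1=0 J2=1
P@1,2 dof=1 J1 → L=5 J1=1 J2=1
C@0,3 dof=2 J2 → L=5 J1=1 J2=2
C@4,1 dof=2 J2 → L=5 J1=1 J2=3
add link → L=6 J1=1 J2=3
add link → L=7 J1=1 J2=3
add link → L=8 J1=1 J2=3
P@5,3 dof=1 J1 → L=8 J1=2 J2=3
R@1,6 dof=1 J1 → L=8 J1=3 J2=3
R@1,7 dof=1 J1 → L=8 J1=4 J2=3
add link → L=9 J1=4 J2=3
P@6,8 dof=1 J1 → L=9 J1=5 J2=3
M=3(L−1)−2J1−J2=3·8−2·5−3=11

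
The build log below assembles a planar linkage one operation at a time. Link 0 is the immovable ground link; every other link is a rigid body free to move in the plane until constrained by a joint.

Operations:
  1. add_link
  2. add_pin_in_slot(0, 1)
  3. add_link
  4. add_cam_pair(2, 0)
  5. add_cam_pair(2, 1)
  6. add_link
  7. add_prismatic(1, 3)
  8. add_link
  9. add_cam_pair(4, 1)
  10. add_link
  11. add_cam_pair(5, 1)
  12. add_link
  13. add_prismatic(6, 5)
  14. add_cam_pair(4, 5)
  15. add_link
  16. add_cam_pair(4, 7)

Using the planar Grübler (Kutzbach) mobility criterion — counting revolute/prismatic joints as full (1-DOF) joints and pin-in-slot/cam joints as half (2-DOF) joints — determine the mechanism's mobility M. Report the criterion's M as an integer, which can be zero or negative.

(L,J1,J2)=(1,0,0); link0 fixed
link1: (2,0,0)
PS 0-1 [J2]: (2,0,1)
link2: (3,0,1)
C 2-0 [J2]: (3,0,2)
C 2-1 [J2]: (3,0,3)
link3: (4,0,3)
P 1-3 [J1]: (4,1,3)
link4: (5,1,3)
C 4-1 [J2]: (5,1,4)
link5: (6,1,4)
C 5-1 [J2]: (6,1,5)
link6: (7,1,5)
P 6-5 [J1]: (7,2,5)
C 4-5 [J2]: (7,2,6)
link7: (8,2,6)
C 4-7 [J2]: (8,2,7)
Grübler: 3·7 − 2·2 − 7 = 10

M = 10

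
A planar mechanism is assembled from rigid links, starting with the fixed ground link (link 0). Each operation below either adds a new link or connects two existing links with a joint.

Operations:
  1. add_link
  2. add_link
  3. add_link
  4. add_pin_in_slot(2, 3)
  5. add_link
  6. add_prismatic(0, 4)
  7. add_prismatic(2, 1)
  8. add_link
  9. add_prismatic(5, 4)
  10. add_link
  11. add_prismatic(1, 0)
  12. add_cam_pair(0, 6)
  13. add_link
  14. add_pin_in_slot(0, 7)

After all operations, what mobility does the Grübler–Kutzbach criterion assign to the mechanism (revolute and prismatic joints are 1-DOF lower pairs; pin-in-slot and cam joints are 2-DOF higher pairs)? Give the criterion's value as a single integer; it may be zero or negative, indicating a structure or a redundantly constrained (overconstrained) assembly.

ground; <1,0,0>
#1 <2,0,0>
#2 <3,0,0>
#3 <4,0,0>
PS:2↔3 J2 <4,0,1>
#4 <5,0,1>
P:0↔4 J1 <5,1,1>
P:2↔1 J1 <5,2,1>
#5 <6,2,1>
P:5↔4 J1 <6,3,1>
#6 <7,3,1>
P:1↔0 J1 <7,4,1>
C:0↔6 J2 <7,4,2>
#7 <8,4,2>
PS:0↔7 J2 <8,4,3>
3×7 − 2×4 − 1×3 = 10

M = 10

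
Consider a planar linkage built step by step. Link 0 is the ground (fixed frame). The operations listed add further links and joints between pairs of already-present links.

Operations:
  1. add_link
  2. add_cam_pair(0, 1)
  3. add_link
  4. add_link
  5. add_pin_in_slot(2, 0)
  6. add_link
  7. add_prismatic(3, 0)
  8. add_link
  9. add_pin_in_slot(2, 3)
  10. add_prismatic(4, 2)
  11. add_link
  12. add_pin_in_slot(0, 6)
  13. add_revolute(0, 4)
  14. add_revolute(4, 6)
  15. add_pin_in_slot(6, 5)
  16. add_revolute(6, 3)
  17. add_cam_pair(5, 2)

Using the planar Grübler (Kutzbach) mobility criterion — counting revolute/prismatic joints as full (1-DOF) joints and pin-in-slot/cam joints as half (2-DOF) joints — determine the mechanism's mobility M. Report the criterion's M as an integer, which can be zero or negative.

ground; <1,0,0>
#1 <2,0,0>
C:0↔1 J2 <2,0,1>
#2 <3,0,1>
#3 <4,0,1>
PS:2↔0 J2 <4,0,2>
#4 <5,0,2>
P:3↔0 J1 <5,1,2>
#5 <6,1,2>
PS:2↔3 J2 <6,1,3>
P:4↔2 J1 <6,2,3>
#6 <7,2,3>
PS:0↔6 J2 <7,2,4>
R:0↔4 J1 <7,3,4>
R:4↔6 J1 <7,4,4>
PS:6↔5 J2 <7,4,5>
R:6↔3 J1 <7,5,5>
C:5↔2 J2 <7,5,6>
3×6 − 2×5 − 1×6 = 2

M = 2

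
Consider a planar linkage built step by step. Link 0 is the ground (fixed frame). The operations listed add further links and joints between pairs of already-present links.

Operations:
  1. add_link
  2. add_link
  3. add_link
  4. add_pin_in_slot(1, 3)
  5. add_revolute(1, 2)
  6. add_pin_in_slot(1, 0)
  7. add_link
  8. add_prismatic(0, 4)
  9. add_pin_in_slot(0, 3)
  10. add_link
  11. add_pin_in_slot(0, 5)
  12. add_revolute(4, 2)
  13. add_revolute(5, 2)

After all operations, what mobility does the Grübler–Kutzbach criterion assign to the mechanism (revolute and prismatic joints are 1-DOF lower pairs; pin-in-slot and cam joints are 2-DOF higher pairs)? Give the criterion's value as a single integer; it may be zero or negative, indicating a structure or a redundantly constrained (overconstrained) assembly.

M = 3

link 0 = ground. State L|J1|J2 = 1|0|0
+link1  2|0|0
+link2  3|0|0
+link3  4|0|0
PS(1,3) f=2→J2  4|0|1
R(1,2) f=1→J1  4|1|1
PS(1,0) f=2→J2  4|1|2
+link4  5|1|2
P(0,4) f=1→J1  5|2|2
PS(0,3) f=2→J2  5|2|3
+link5  6|2|3
PS(0,5) f=2→J2  6|2|4
R(4,2) f=1→J1  6|3|4
R(5,2) f=1→J1  6|4|4
M = 3(6−1)−2·4−4 = 15−8−4 = 3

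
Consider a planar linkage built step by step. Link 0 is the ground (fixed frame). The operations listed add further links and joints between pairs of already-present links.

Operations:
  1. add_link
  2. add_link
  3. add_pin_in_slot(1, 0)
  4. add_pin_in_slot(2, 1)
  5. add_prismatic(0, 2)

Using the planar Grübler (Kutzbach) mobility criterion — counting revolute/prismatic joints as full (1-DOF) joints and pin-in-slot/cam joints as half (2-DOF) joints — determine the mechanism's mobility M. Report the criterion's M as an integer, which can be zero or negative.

M = 2

L=1 J1=0 J2=0
add link → L=2 J1=0 J2=0
add link → L=3 J1=0 J2=0
PS@1,0 dof=2 J2 → L=3 J1=0 J2=1
PS@2,1 dof=2 J2 → L=3 J1=0 J2=2
P@0,2 dof=1 J1 → L=3 J1=1 J2=2
M=3(L−1)−2J1−J2=3·2−2·1−2=2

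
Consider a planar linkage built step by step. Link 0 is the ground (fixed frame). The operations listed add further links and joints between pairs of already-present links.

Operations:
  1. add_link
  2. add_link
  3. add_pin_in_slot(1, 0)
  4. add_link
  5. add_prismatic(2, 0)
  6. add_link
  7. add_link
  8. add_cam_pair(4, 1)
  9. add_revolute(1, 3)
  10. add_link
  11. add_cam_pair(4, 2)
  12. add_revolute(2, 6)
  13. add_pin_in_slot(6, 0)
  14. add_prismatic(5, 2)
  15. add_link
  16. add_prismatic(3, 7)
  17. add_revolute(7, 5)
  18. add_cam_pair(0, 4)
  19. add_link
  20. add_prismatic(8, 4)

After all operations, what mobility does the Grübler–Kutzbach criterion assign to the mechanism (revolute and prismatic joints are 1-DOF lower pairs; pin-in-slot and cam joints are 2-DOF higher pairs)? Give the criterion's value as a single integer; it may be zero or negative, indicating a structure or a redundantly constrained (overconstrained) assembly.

M = 5

L=1 J1=0 J2=0
add link → L=2 J1=0 J2=0
add link → L=3 J1=0 J2=0
PS@1,0 dof=2 J2 → L=3 J1=0 J2=1
add link → L=4 J1=0 J2=1
P@2,0 dof=1 J1 → L=4 J1=1 J2=1
add link → L=5 J1=1 J2=1
add link → L=6 J1=1 J2=1
C@4,1 dof=2 J2 → L=6 J1=1 J2=2
R@1,3 dof=1 J1 → L=6 J1=2 J2=2
add link → L=7 J1=2 J2=2
C@4,2 dof=2 J2 → L=7 J1=2 J2=3
R@2,6 dof=1 J1 → L=7 J1=3 J2=3
PS@6,0 dof=2 J2 → L=7 J1=3 J2=4
P@5,2 dof=1 J1 → L=7 J1=4 J2=4
add link → L=8 J1=4 J2=4
P@3,7 dof=1 J1 → L=8 J1=5 J2=4
R@7,5 dof=1 J1 → L=8 J1=6 J2=4
C@0,4 dof=2 J2 → L=8 J1=6 J2=5
add link → L=9 J1=6 J2=5
P@8,4 dof=1 J1 → L=9 J1=7 J2=5
M=3(L−1)−2J1−J2=3·8−2·7−5=5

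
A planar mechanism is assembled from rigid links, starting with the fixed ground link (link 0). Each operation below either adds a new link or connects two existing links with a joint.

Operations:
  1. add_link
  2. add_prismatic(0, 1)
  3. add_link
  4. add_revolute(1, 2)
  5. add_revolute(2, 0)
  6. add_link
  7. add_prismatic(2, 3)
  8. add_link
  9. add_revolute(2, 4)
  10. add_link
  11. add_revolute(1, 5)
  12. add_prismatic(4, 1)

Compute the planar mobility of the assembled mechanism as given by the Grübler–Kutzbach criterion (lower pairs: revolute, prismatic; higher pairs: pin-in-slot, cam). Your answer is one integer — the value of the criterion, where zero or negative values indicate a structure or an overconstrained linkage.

M = 1

ground; <1,0,0>
#1 <2,0,0>
P:0↔1 J1 <2,1,0>
#2 <3,1,0>
R:1↔2 J1 <3,2,0>
R:2↔0 J1 <3,3,0>
#3 <4,3,0>
P:2↔3 J1 <4,4,0>
#4 <5,4,0>
R:2↔4 J1 <5,5,0>
#5 <6,5,0>
R:1↔5 J1 <6,6,0>
P:4↔1 J1 <6,7,0>
3×5 − 2×7 − 1×0 = 1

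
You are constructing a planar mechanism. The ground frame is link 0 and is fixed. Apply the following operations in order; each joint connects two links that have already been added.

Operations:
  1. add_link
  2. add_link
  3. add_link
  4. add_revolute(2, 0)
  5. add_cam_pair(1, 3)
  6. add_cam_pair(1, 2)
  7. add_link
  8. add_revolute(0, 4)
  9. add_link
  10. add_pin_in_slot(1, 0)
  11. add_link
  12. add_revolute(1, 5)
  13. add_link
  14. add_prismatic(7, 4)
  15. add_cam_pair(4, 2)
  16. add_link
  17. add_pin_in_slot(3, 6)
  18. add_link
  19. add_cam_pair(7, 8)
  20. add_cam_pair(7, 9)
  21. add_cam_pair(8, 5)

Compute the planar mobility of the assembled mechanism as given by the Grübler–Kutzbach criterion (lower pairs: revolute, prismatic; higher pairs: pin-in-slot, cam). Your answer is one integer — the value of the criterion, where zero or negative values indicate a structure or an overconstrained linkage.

M = 11

(L,J1,J2)=(1,0,0); link0 fixed
link1: (2,0,0)
link2: (3,0,0)
link3: (4,0,0)
R 2-0 [J1]: (4,1,0)
C 1-3 [J2]: (4,1,1)
C 1-2 [J2]: (4,1,2)
link4: (5,1,2)
R 0-4 [J1]: (5,2,2)
link5: (6,2,2)
PS 1-0 [J2]: (6,2,3)
link6: (7,2,3)
R 1-5 [J1]: (7,3,3)
link7: (8,3,3)
P 7-4 [J1]: (8,4,3)
C 4-2 [J2]: (8,4,4)
link8: (9,4,4)
PS 3-6 [J2]: (9,4,5)
link9: (10,4,5)
C 7-8 [J2]: (10,4,6)
C 7-9 [J2]: (10,4,7)
C 8-5 [J2]: (10,4,8)
Grübler: 3·9 − 2·4 − 8 = 11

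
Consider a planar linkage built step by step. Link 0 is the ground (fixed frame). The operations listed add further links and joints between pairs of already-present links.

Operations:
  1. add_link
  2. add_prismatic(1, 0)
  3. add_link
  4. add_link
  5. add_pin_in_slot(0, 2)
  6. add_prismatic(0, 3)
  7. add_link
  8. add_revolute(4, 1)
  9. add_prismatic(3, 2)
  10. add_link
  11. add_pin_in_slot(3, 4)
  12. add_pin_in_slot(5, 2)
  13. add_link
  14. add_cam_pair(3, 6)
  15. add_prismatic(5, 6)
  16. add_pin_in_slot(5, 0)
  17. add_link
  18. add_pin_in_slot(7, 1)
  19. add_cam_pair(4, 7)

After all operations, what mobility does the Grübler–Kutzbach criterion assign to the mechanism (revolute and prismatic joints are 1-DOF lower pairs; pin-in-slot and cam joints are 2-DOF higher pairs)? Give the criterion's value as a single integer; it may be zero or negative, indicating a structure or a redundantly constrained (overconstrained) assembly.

link 0 = ground. State L|J1|J2 = 1|0|0
+link1  2|0|0
P(1,0) f=1→J1  2|1|0
+link2  3|1|0
+link3  4|1|0
PS(0,2) f=2→J2  4|1|1
P(0,3) f=1→J1  4|2|1
+link4  5|2|1
R(4,1) f=1→J1  5|3|1
P(3,2) f=1→J1  5|4|1
+link5  6|4|1
PS(3,4) f=2→J2  6|4|2
PS(5,2) f=2→J2  6|4|3
+link6  7|4|3
C(3,6) f=2→J2  7|4|4
P(5,6) f=1→J1  7|5|4
PS(5,0) f=2→J2  7|5|5
+link7  8|5|5
PS(7,1) f=2→J2  8|5|6
C(4,7) f=2→J2  8|5|7
M = 3(8−1)−2·5−7 = 21−10−7 = 4

M = 4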